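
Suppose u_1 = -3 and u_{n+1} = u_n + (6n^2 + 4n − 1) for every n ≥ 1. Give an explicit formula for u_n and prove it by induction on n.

Claim: u_n = 2n^3 − n^2 − 2n − 2.

Base case: u_1 = -3, and 2·1^3 − 1^2 − 2·1 − 2 = -3.
Assume u_j = 2j^3 − j^2 − 2j − 2.
Then u_{j+1} = u_j + (6j^2 + 4j − 1) = (2j^3 − j^2 − 2j − 2) + (6j^2 + 4j − 1) = 2j^3 + 5j^2 + 2j − 3,
and 2·(j+1)^3 − (j+1)^2 − 2·(j+1) − 2 = 2j^3 + 5j^2 + 2j − 3.
By induction, u_n = 2n^3 − n^2 − 2n − 2 for all n ≥ 1.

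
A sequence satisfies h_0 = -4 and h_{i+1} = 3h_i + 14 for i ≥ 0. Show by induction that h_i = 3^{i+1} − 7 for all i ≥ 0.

Base case: h_0 = -4, and 3^{0+1} − 7 = 3 − 7 = -4.
Assume h_r = 3^{r+1} − 7 for some r ≥ 0.
Then h_{r+1} = 3h_r + 14 = 3·(3^{r+1} − 7) + 14 = 3^{r+2} − 21 + 14 = 3^{r+2} − 7.
So the formula holds for r+1, and by induction h_i = 3^{i+1} − 7 for all i ≥ 0.

h_i = 3^{i+1} − 7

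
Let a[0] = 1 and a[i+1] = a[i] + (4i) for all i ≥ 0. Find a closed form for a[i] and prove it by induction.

Claim: a[i] = 2i^2 − 2i + 1.

Base case: a[0] = 1, and 2·0^2 − 2·0 + 1 = 1.
Assume a[k] = 2k^2 − 2k + 1.
Then a[k+1] = a[k] + (4k) = (2k^2 − 2k + 1) + (4k) = 2k^2 + 2k + 1,
and 2·(k+1)^2 − 2·(k+1) + 1 = 2k^2 + 2k + 1.
By induction, a[i] = 2i^2 − 2i + 1 for all i ≥ 0.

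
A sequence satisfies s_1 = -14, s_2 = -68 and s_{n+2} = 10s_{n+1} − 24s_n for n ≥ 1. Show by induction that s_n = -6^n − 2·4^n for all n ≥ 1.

Base cases: s_1 = -14 and -6^1 − 2·4^1 = -14; s_2 = -68 and -6^2 − 2·4^2 = -68.
Assume s_j = -6^j − 2·4^j for all 1 ≤ j ≤ r, where r ≥ 2.
Then s_{r+1} = 10s_r − 24s_{r−1} = 10·(-6^r − 2·4^r) − 24·(-6^{r−1} − 2·4^{r−1}) = -(10·6 − 24)6^{r−1} − 2·(10·4 − 24)4^{r−1} = -36·6^{r−1} − 32·4^{r−1} = -6^{r+1} − 2·4^{r+1}.
This completes the inductive step, so s_n = -6^n − 2·4^n for all n ≥ 1.

s_n = -6^n − 2·4^n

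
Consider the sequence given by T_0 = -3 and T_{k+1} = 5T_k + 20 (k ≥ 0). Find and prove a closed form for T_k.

Claim: T_k = 2·5^k − 5.

Base case: T_0 = -3, and 2·5^0 − 5 = 2 − 5 = -3.
Assume T_m = 2·5^m − 5 for some m ≥ 0.
Then T_{m+1} = 5T_m + 20 = 5·(2·5^m − 5) + 20 = 10·5^m − 25 + 20 = 2·5^{m+1} − 5.
By induction, T_k = 2·5^k − 5 for all k ≥ 0.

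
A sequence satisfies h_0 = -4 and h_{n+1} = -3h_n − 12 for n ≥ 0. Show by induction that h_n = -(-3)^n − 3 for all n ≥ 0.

Base case: h_0 = -4, and -(-3)^0 − 3 = -1 − 3 = -4.
Assume h_r = -(-3)^r − 3 for some r ≥ 0.
Then h_{r+1} = -3h_r − 12 = -3·(-(-3)^r − 3) − 12 = 3·(-3)^r + 9 − 12 = -(-3)^{r+1} − 3.
This completes the inductive step, so h_n = -(-3)^n − 3 for all n ≥ 0.

h_n = -(-3)^n − 3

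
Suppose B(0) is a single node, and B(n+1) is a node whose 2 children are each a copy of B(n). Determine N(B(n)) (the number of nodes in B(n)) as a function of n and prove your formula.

Claim: N(B(n)) = 2^{n+1} − 1.

Base case: N(B(0)) = 1, and 2^{0+1} − 1 = 1.
Assume N(B(k)) = 2^{k+1} − 1.
Then N(B(k+1)) = 1 + 2N(B(k)) = 1 + 2(2^{k+1} − 1) = 2^{k+2} − 2 + 1 = 2^{k+2} − 1.
This completes the inductive step, so N(B(n)) = 2^{n+1} − 1 for all n ≥ 0.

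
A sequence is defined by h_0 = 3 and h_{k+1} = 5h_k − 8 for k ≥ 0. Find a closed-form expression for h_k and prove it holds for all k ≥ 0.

Claim: h_k = 5^k + 2.

Base case: h_0 = 3, and 5^0 + 2 = 1 + 2 = 3.
Assume h_m = 5^m + 2 for some m ≥ 0.
Then h_{m+1} = 5h_m − 8 = 5·(5^m + 2) − 8 = 5^{m+1} + 10 − 8 = 5^{m+1} + 2.
By induction, h_k = 5^k + 2 for all k ≥ 0.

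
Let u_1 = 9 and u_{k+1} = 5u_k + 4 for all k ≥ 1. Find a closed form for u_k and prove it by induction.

Claim: u_k = 2·5^k − 1.

Base case: u_1 = 9, and 2·5^1 − 1 = 10 − 1 = 9.
Assume u_m = 2·5^m − 1 for some m ≥ 1.
Then u_{m+1} = 5u_m + 4 = 5·(2·5^m − 1) + 4 = 10·5^m − 5 + 4 = 2·5^{m+1} − 1.
Hence u_k = 2·5^k − 1 for every k ≥ 1, by induction.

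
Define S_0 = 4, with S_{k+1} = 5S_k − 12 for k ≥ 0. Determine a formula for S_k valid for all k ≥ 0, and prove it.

Claim: S_k = 5^k + 3.

Base case: S_0 = 4, and 5^0 + 3 = 1 + 3 = 4.
Assume S_m = 5^m + 3 for some m ≥ 0.
Then S_{m+1} = 5S_m − 12 = 5·(5^m + 3) − 12 = 5^{m+1} + 15 − 12 = 5^{m+1} + 3.
This completes the inductive step, so S_k = 5^k + 3 for all k ≥ 0.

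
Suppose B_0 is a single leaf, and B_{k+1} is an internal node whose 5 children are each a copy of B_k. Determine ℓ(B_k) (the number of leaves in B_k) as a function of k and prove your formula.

Claim: ℓ(B_k) = 5^k.

Base case: ℓ(B_0) = 1, and 5^0 = 1.
Assume ℓ(B_j) = 5^j.
Then ℓ(B_{j+1}) = 5·ℓ(B_j) = 5·5^j = 5^{j+1}.
By induction, ℓ(B_k) = 5^k for all k ≥ 0.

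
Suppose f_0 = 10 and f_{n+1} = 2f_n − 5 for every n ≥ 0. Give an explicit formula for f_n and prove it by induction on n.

Claim: f_n = 5·2^n + 5.

Base case: f_0 = 10, and 5·2^0 + 5 = 5 + 5 = 10.
Assume f_r = 5·2^r + 5 for some r ≥ 0.
Then f_{r+1} = 2f_r − 5 = 2·(5·2^r + 5) − 5 = 10·2^r + 10 − 5 = 5·2^{r+1} + 5.
So the formula holds for r+1, and by induction f_n = 5·2^n + 5 for all n ≥ 0.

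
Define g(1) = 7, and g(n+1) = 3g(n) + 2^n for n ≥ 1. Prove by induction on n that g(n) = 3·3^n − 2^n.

Base case: g(1) = 7, and 3·3^1 − 2^1 = 9 − 2 = 7.
Assume g(r) = 3·3^r − 2^r for some r ≥ 1.
Then g(r+1) = 3g(r) + 2^r = 3·(3·3^r − 2^r) + 2^r = 3·3^{r+1} − 3·2^r + 2^r = 3·3^{r+1} − 2·2^r = 3·3^{r+1} − 2^{r+1}.
By induction, g(n) = 3·3^n − 2^n for all n ≥ 1.

g(n) = 3·3^n − 2^n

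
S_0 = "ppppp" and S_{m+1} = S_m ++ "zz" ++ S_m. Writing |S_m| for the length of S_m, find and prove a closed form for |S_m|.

Claim: |S_m| = 7·2^m − 2.

Base case: |S_0| = 5, and 7·2^0 − 2 = 5.
Assume |S_r| = 7·2^r − 2.
Then |S_{r+1}| = |S_r| + 2 + |S_r| = 2|S_r| + 2 = 2(7·2^r − 2) + 2 = 7·2^{r+1} − 4 + 2 = 7·2^{r+1} − 2.
This completes the inductive step, so |S_m| = 7·2^m − 2 for all m ≥ 0.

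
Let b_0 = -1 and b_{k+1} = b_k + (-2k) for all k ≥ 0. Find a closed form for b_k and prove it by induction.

Claim: b_k = -k^2 + k − 1.

Base case: b_0 = -1, and -0^2 + 0 − 1 = -1.
Assume b_r = -r^2 + r − 1.
Then b_{r+1} = b_r + (-2r) = (-r^2 + r − 1) + (-2r) = -r^2 − r − 1,
and -(r+1)^2 + (r+1) − 1 = -r^2 − r − 1.
This completes the inductive step, so b_k = -k^2 + k − 1 for all k ≥ 0.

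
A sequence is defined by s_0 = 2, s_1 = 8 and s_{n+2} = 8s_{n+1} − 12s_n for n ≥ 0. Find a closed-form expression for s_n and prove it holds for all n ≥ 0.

Claim: s_n = 2^n + 6^n.

Base cases: s_0 = 2 and 2^0 + 6^0 = 2; s_1 = 8 and 2^1 + 6^1 = 8.
Assume s_j = 2^j + 6^j for all 0 ≤ j ≤ r, where r ≥ 1.
Then s_{r+1} = 8s_r − 12s_{r−1} = 8·(2^r + 6^r) − 12·(2^{r−1} + 6^{r−1}) = (8·2 − 12)2^{r−1} + (8·6 − 12)6^{r−1} = 4·2^{r−1} + 36·6^{r−1} = 2^{r+1} + 6^{r+1}.
So the formula holds for r+1, and by strong induction s_n = 2^n + 6^n for all n ≥ 0.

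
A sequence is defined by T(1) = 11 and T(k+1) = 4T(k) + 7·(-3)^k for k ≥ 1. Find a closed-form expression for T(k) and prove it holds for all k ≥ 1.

Claim: T(k) = 2·4^k − (-3)^k.

Base case: T(1) = 11, and 2·4^1 − (-3)^1 = 8 + 3 = 11.
Assume T(r) = 2·4^r − (-3)^r for some r ≥ 1.
Then T(r+1) = 4T(r) + 7·(-3)^r = 4·(2·4^r − (-3)^r) + 7·(-3)^r = 2·4^{r+1} − 4·(-3)^r + 7·(-3)^r = 2·4^{r+1} + 3·(-3)^r = 2·4^{r+1} − (-3)^{r+1}.
By induction, T(k) = 2·4^k − (-3)^k for all k ≥ 1.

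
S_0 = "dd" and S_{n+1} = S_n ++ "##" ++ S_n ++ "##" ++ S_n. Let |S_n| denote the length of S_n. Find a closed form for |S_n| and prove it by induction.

Claim: |S_n| = 4·3^n − 2.

Base case: |S_0| = 2, and 4·3^0 − 2 = 2.
Assume |S_r| = 4·3^r − 2.
Then |S_{r+1}| = 3|S_r| + 4 = 3(4·3^r − 2) + 4 = 4·3^{r+1} − 6 + 4 = 4·3^{r+1} − 2.
This completes the inductive step, so |S_n| = 4·3^n − 2 for all n ≥ 0.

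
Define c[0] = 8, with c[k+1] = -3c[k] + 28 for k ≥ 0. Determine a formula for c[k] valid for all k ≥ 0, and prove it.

Claim: c[k] = (-3)^k + 7.

Base case: c[0] = 8, and (-3)^0 + 7 = 1 + 7 = 8.
Assume c[j] = (-3)^j + 7 for some j ≥ 0.
Then c[j+1] = -3c[j] + 28 = -3·((-3)^j + 7) + 28 = -3·(-3)^j − 21 + 28 = (-3)^{j+1} + 7.
This completes the inductive step, so c[k] = (-3)^k + 7 for all k ≥ 0.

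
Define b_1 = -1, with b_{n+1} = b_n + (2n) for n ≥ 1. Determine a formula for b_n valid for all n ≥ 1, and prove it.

Claim: b_n = n^2 − n − 1.

Base case: b_1 = -1, and 1^2 − 1 − 1 = -1.
Assume b_j = j^2 − j − 1.
Then b_{j+1} = b_j + (2j) = (j^2 − j − 1) + (2j) = j^2 + j − 1,
and (j+1)^2 − (j+1) − 1 = j^2 + j − 1.
Hence b_n = n^2 − n − 1 for every n ≥ 1, by induction.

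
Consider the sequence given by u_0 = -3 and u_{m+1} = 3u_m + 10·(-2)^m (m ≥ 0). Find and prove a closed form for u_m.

Claim: u_m = -3^m − 2·(-2)^m.

Base case: u_0 = -3, and -3^0 − 2·(-2)^0 = -1 − 2 = -3.
Assume u_r = -3^r − 2·(-2)^r for some r ≥ 0.
Then u_{r+1} = 3u_r + 10·(-2)^r = 3·(-3^r − 2·(-2)^r) + 10·(-2)^r = -3^{r+1} − 6·(-2)^r + 10·(-2)^r = -3^{r+1} + 4·(-2)^r = -3^{r+1} − 2·(-2)^{r+1}.
So the formula holds for r+1, and by induction u_m = -3^m − 2·(-2)^m for all m ≥ 0.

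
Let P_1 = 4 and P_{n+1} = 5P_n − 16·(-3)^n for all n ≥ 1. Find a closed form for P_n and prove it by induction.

Claim: P_n = 2·5^n + 2·(-3)^n.

Base case: P_1 = 4, and 2·5^1 + 2·(-3)^1 = 10 − 6 = 4.
Assume P_m = 2·5^m + 2·(-3)^m for some m ≥ 1.
Then P_{m+1} = 5P_m − 16·(-3)^m = 5·(2·5^m + 2·(-3)^m) − 16·(-3)^m = 2·5^{m+1} + 10·(-3)^m − 16·(-3)^m = 2·5^{m+1} − 6·(-3)^m = 2·5^{m+1} + 2·(-3)^{m+1}.
This completes the inductive step, so P_n = 2·5^n + 2·(-3)^n for all n ≥ 1.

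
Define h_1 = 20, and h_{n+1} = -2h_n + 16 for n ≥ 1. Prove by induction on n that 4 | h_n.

Base case: h_1 = 20 = 4·5, so 4 | h_1.
Assume 4 | h_j, so h_j = 4t for some integer t.
Then h_{j+1} = -2h_j + 16 = -2·(4t) + 16 = 4(-2t + 4), so 4 | h_{j+1}.
Hence 4 | h_n for every n ≥ 1, by induction.

4 | h_n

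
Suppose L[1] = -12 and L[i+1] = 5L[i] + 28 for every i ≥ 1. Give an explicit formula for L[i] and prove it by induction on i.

Claim: L[i] = -5^i − 7.

Base case: L[1] = -12, and -5^1 − 7 = -5 − 7 = -12.
Assume L[k] = -5^k − 7 for some k ≥ 1.
Then L[k+1] = 5L[k] + 28 = 5·(-5^k − 7) + 28 = -5^{k+1} − 35 + 28 = -5^{k+1} − 7.
By induction, L[i] = -5^i − 7 for all i ≥ 1.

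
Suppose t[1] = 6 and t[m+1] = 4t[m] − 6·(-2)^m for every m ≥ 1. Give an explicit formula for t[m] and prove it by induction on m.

Claim: t[m] = 2·4^m + (-2)^m.

Base case: t[1] = 6, and 2·4^1 + (-2)^1 = 8 − 2 = 6.
Assume t[r] = 2·4^r + (-2)^r for some r ≥ 1.
Then t[r+1] = 4t[r] − 6·(-2)^r = 4·(2·4^r + (-2)^r) − 6·(-2)^r = 2·4^{r+1} + 4·(-2)^r − 6·(-2)^r = 2·4^{r+1} − 2·(-2)^r = 2·4^{r+1} + (-2)^{r+1}.
So the formula holds for r+1, and by induction t[m] = 2·4^m + (-2)^m for all m ≥ 1.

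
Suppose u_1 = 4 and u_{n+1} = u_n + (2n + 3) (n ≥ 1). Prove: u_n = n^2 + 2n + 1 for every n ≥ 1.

Base case: u_1 = 4, and 1^2 + 2·1 + 1 = 4.
Assume u_r = r^2 + 2r + 1.
Then u_{r+1} = u_r + (2r + 3) = (r^2 + 2r + 1) + (2r + 3) = r^2 + 4r + 4,
and (r+1)^2 + 2·(r+1) + 1 = r^2 + 4r + 4.
By induction, u_n = n^2 + 2n + 1 for all n ≥ 1.

u_n = n^2 + 2n + 1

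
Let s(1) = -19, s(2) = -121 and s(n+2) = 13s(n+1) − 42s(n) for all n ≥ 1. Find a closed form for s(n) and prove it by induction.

Claim: s(n) = -7^n − 2·6^n.

Base cases: s(1) = -19 and -7^1 − 2·6^1 = -19; s(2) = -121 and -7^2 − 2·6^2 = -121.
Assume s(i) = -7^i − 2·6^i for all 1 ≤ i ≤ j, where j ≥ 2.
Then s(j+1) = 13s(j) − 42s(j−1) = 13·(-7^j − 2·6^j) − 42·(-7^{j−1} − 2·6^{j−1}) = -(13·7 − 42)7^{j−1} − 2·(13·6 − 42)6^{j−1} = -49·7^{j−1} − 72·6^{j−1} = -7^{j+1} − 2·6^{j+1}.
By strong induction, s(n) = -7^n − 2·6^n for all n ≥ 1.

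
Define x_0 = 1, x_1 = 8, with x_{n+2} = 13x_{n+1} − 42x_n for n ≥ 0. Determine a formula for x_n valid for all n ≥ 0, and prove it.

Claim: x_n = -6^n + 2·7^n.

Base cases: x_0 = 1 and -6^0 + 2·7^0 = 1; x_1 = 8 and -6^1 + 2·7^1 = 8.
Assume x_j = -6^j + 2·7^j for all 0 ≤ j ≤ m, where m ≥ 1.
Then x_{m+1} = 13x_m − 42x_{m−1} = 13·(-6^m + 2·7^m) − 42·(-6^{m−1} + 2·7^{m−1}) = -(13·6 − 42)6^{m−1} + 2·(13·7 − 42)7^{m−1} = -36·6^{m−1} + 98·7^{m−1} = -6^{m+1} + 2·7^{m+1}.
By strong induction, x_n = -6^n + 2·7^n for all n ≥ 0.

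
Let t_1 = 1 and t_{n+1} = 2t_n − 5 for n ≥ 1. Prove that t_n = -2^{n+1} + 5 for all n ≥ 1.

Base case: t_1 = 1, and -2^{1+1} + 5 = -4 + 5 = 1.
Assume t_m = -2^{m+1} + 5 for some m ≥ 1.
Then t_{m+1} = 2t_m − 5 = 2·(-2^{m+1} + 5) − 5 = -2^{m+2} + 10 − 5 = -2^{m+2} + 5.
This completes the inductive step, so t_n = -2^{n+1} + 5 for all n ≥ 1.

t_n = -2^{n+1} + 5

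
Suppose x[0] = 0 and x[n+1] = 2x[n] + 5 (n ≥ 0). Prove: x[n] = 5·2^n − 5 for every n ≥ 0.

Base case: x[0] = 0, and 5·2^0 − 5 = 5 − 5 = 0.
Assume x[r] = 5·2^r − 5 for some r ≥ 0.
Then x[r+1] = 2x[r] + 5 = 2·(5·2^r − 5) + 5 = 10·2^r − 10 + 5 = 5·2^{r+1} − 5.
So the formula holds for r+1, and by induction x[n] = 5·2^n − 5 for all n ≥ 0.

x[n] = 5·2^n − 5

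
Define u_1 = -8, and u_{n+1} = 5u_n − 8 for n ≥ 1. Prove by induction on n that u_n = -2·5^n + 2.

Base case: u_1 = -8, and -2·5^1 + 2 = -10 + 2 = -8.
Assume u_k = -2·5^k + 2 for some k ≥ 1.
Then u_{k+1} = 5u_k − 8 = 5·(-2·5^k + 2) − 8 = -10·5^k + 10 − 8 = -2·5^{k+1} + 2.
So the formula holds for k+1, and by induction u_n = -2·5^n + 2 for all n ≥ 1.

u_n = -2·5^n + 2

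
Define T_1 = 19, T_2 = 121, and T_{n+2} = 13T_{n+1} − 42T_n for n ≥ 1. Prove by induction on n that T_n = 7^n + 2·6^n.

Base cases: T_1 = 19 and 7^1 + 2·6^1 = 19; T_2 = 121 and 7^2 + 2·6^2 = 121.
Assume T_i = 7^i + 2·6^i for all 1 ≤ i ≤ j, where j ≥ 2.
Then T_{j+1} = 13T_j − 42T_{j−1} = 13·(7^j + 2·6^j) − 42·(7^{j−1} + 2·6^{j−1}) = (13·7 − 42)7^{j−1} + 2·(13·6 − 42)6^{j−1} = 49·7^{j−1} + 72·6^{j−1} = 7^{j+1} + 2·6^{j+1}.
This completes the inductive step, so T_n = 7^n + 2·6^n for all n ≥ 1.

T_n = 7^n + 2·6^n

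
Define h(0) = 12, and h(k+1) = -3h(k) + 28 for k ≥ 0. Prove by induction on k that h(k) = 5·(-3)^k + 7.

Base case: h(0) = 12, and 5·(-3)^0 + 7 = 5 + 7 = 12.
Assume h(r) = 5·(-3)^r + 7 for some r ≥ 0.
Then h(r+1) = -3h(r) + 28 = -3·(5·(-3)^r + 7) + 28 = -15·(-3)^r − 21 + 28 = 5·(-3)^{r+1} + 7.
Hence h(k) = 5·(-3)^k + 7 for every k ≥ 0, by induction.

h(k) = 5·(-3)^k + 7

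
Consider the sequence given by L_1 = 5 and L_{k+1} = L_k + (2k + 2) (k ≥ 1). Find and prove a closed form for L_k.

Claim: L_k = k^2 + k + 3.

Base case: L_1 = 5, and 1^2 + 1 + 3 = 5.
Assume L_j = j^2 + j + 3.
Then L_{j+1} = L_j + (2j + 2) = (j^2 + j + 3) + (2j + 2) = j^2 + 3j + 5,
and (j+1)^2 + (j+1) + 3 = j^2 + 3j + 5.
This completes the inductive step, so L_k = k^2 + k + 3 for all k ≥ 1.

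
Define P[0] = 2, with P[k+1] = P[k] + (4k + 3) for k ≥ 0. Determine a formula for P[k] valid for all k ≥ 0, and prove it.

Claim: P[k] = 2k^2 + k + 2.

Base case: P[0] = 2, and 2·0^2 + 0 + 2 = 2.
Assume P[j] = 2j^2 + j + 2.
Then P[j+1] = P[j] + (4j + 3) = (2j^2 + j + 2) + (4j + 3) = 2j^2 + 5j + 5,
and 2·(j+1)^2 + (j+1) + 2 = 2j^2 + 5j + 5.
By induction, P[k] = 2k^2 + k + 2 for all k ≥ 0.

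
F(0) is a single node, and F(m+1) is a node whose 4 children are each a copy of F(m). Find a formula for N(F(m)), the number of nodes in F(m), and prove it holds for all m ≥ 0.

Claim: N(F(m)) = (4^{m+1} − 1)/3.

Base case: N(F(0)) = 1, and (4^{0+1} − 1)/3 = 1.
Assume N(F(k)) = (4^{k+1} − 1)/3.
Then N(F(k+1)) = 1 + 4N(F(k)) = 1 + 4·(4^{k+1} − 1)/3 = 1 + (4^{k+2} − 4)/3 = (3 + 4^{k+2} − 4)/3 = (4^{k+2} − 1)/3.
So the formula holds for k+1, and by induction N(F(m)) = (4^{m+1} − 1)/3 for all m ≥ 0.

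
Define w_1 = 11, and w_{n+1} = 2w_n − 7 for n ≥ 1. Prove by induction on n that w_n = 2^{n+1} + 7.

Base case: w_1 = 11, and 2^{1+1} + 7 = 4 + 7 = 11.
Assume w_k = 2^{k+1} + 7 for some k ≥ 1.
Then w_{k+1} = 2w_k − 7 = 2·(2^{k+1} + 7) − 7 = 2^{k+2} + 14 − 7 = 2^{k+2} + 7.
This completes the inductive step, so w_n = 2^{n+1} + 7 for all n ≥ 1.

w_n = 2^{n+1} + 7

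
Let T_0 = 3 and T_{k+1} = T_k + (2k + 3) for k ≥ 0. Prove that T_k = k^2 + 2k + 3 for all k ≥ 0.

Base case: T_0 = 3, and 0^2 + 2·0 + 3 = 3.
Assume T_m = m^2 + 2m + 3.
Then T_{m+1} = T_m + (2m + 3) = (m^2 + 2m + 3) + (2m + 3) = m^2 + 4m + 6,
and (m+1)^2 + 2·(m+1) + 3 = m^2 + 4m + 6.
By induction, T_k = k^2 + 2k + 3 for all k ≥ 0.

T_k = k^2 + 2k + 3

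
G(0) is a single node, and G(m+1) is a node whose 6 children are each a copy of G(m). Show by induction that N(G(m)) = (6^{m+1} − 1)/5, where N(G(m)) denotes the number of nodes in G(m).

Base case: N(G(0)) = 1, and (6^{0+1} − 1)/5 = 1.
Assume N(G(j)) = (6^{j+1} − 1)/5.
Then N(G(j+1)) = 1 + 6N(G(j)) = 1 + 6·(6^{j+1} − 1)/5 = 1 + (6^{j+2} − 6)/5 = (5 + 6^{j+2} − 6)/5 = (6^{j+2} − 1)/5.
So the formula holds for j+1, and by induction N(G(m)) = (6^{m+1} − 1)/5 for all m ≥ 0.

N(G(m)) = (6^{m+1} − 1)/5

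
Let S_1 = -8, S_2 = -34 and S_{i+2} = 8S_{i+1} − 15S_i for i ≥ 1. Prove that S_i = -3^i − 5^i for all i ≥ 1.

Base cases: S_1 = -8 and -3^1 − 5^1 = -8; S_2 = -34 and -3^2 − 5^2 = -34.
Assume S_j = -3^j − 5^j for all 1 ≤ j ≤ m, where m ≥ 2.
Then S_{m+1} = 8S_m − 15S_{m−1} = 8·(-3^m − 5^m) − 15·(-3^{m−1} − 5^{m−1}) = -(8·3 − 15)3^{m−1} − (8·5 − 15)5^{m−1} = -9·3^{m−1} − 25·5^{m−1} = -3^{m+1} − 5^{m+1}.
Hence S_i = -3^i − 5^i for every i ≥ 1, by strong induction.

S_i = -3^i − 5^i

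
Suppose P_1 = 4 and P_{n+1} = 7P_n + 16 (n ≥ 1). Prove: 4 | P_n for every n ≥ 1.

Base case: P_1 = 4 = 4·1, so 4 | P_1.
Assume 4 | P_k, so P_k = 4t for some integer t.
Then P_{k+1} = 7P_k + 16 = 7·(4t) + 16 = 4(7t + 4), so 4 | P_{k+1}.
This completes the inductive step, so 4 | P_n for all n ≥ 1.

4 | P_n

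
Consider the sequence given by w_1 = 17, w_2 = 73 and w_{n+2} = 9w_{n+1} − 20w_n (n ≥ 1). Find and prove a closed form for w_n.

Claim: w_n = 3·4^n + 5^n.

Base cases: w_1 = 17 and 3·4^1 + 5^1 = 17; w_2 = 73 and 3·4^2 + 5^2 = 73.
Assume w_j = 3·4^j + 5^j for all 1 ≤ j ≤ k, where k ≥ 2.
Then w_{k+1} = 9w_k − 20w_{k−1} = 9·(3·4^k + 5^k) − 20·(3·4^{k−1} + 5^{k−1}) = 3·(9·4 − 20)4^{k−1} + (9·5 − 20)5^{k−1} = 48·4^{k−1} + 25·5^{k−1} = 3·4^{k+1} + 5^{k+1}.
By strong induction, w_n = 3·4^n + 5^n for all n ≥ 1.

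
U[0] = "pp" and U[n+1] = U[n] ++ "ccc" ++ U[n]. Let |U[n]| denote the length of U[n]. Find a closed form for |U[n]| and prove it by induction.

Claim: |U[n]| = 5·2^n − 3.

Base case: |U[0]| = 2, and 5·2^0 − 3 = 2.
Assume |U[m]| = 5·2^m − 3.
Then |U[m+1]| = |U[m]| + 3 + |U[m]| = 2|U[m]| + 3 = 2(5·2^m − 3) + 3 = 5·2^{m+1} − 6 + 3 = 5·2^{m+1} − 3.
Hence |U[n]| = 5·2^n − 3 for every n ≥ 0, by induction.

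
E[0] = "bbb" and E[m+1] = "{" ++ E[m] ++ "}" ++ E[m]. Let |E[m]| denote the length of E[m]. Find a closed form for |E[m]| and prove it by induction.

Claim: |E[m]| = 5·2^m − 2.

Base case: |E[0]| = 3, and 5·2^0 − 2 = 3.
Assume |E[r]| = 5·2^r − 2.
Then |E[r+1]| = 1 + |E[r]| + 1 + |E[r]| = 2|E[r]| + 2 = 2(5·2^r − 2) + 2 = 5·2^{r+1} − 4 + 2 = 5·2^{r+1} − 2.
By induction, |E[m]| = 5·2^m − 2 for all m ≥ 0.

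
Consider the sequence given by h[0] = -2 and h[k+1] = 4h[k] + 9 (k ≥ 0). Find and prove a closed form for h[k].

Claim: h[k] = 4^k − 3.

Base case: h[0] = -2, and 4^0 − 3 = 1 − 3 = -2.
Assume h[r] = 4^r − 3 for some r ≥ 0.
Then h[r+1] = 4h[r] + 9 = 4·(4^r − 3) + 9 = 4^{r+1} − 12 + 9 = 4^{r+1} − 3.
So the formula holds for r+1, and by induction h[k] = 4^k − 3 for all k ≥ 0.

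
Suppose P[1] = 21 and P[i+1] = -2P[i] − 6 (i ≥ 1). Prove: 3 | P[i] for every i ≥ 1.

Base case: P[1] = 21 = 3·7, so 3 | P[1].
Assume 3 | P[r], so P[r] = 3t for some integer t.
Then P[r+1] = -2P[r] − 6 = -2·(3t) − 6 = 3(-2t − 2), so 3 | P[r+1].
So the property holds for r+1, and by induction 3 | P[i] for all i ≥ 1.

3 | P[i]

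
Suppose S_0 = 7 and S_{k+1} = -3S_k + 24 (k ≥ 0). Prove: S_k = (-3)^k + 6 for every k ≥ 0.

Base case: S_0 = 7, and (-3)^0 + 6 = 1 + 6 = 7.
Assume S_j = (-3)^j + 6 for some j ≥ 0.
Then S_{j+1} = -3S_j + 24 = -3·((-3)^j + 6) + 24 = -3·(-3)^j − 18 + 24 = (-3)^{j+1} + 6.
By induction, S_k = (-3)^k + 6 for all k ≥ 0.

S_k = (-3)^k + 6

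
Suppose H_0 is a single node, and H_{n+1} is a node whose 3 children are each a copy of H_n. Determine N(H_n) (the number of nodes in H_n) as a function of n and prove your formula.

Claim: N(H_n) = (3^{n+1} − 1)/2.

Base case: N(H_0) = 1, and (3^{0+1} − 1)/2 = 1.
Assume N(H_r) = (3^{r+1} − 1)/2.
Then N(H_{r+1}) = 1 + 3N(H_r) = 1 + 3·(3^{r+1} − 1)/2 = 1 + (3^{r+2} − 3)/2 = (2 + 3^{r+2} − 3)/2 = (3^{r+2} − 1)/2.
By induction, N(H_n) = (3^{n+1} − 1)/2 for all n ≥ 0.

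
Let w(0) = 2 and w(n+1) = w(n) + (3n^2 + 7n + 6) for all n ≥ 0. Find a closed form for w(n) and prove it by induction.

Claim: w(n) = n^3 + 2n^2 + 3n + 2.

Base case: w(0) = 2, and 0^3 + 2·0^2 + 3·0 + 2 = 2.
Assume w(r) = r^3 + 2r^2 + 3r + 2.
Then w(r+1) = w(r) + (3r^2 + 7r + 6) = (r^3 + 2r^2 + 3r + 2) + (3r^2 + 7r + 6) = r^3 + 5r^2 + 10r + 8,
and (r+1)^3 + 2·(r+1)^2 + 3·(r+1) + 2 = r^3 + 5r^2 + 10r + 8.
Hence w(n) = n^3 + 2n^2 + 3n + 2 for every n ≥ 0, by induction.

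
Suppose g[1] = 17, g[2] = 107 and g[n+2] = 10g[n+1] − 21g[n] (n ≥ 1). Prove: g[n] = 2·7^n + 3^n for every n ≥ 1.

Base cases: g[1] = 17 and 2·7^1 + 3^1 = 17; g[2] = 107 and 2·7^2 + 3^2 = 107.
Assume g[j] = 2·7^j + 3^j for all 1 ≤ j ≤ k, where k ≥ 2.
Then g[k+1] = 10g[k] − 21g[k−1] = 10·(2·7^k + 3^k) − 21·(2·7^{k−1} + 3^{k−1}) = 2·(10·7 − 21)7^{k−1} + (10·3 − 21)3^{k−1} = 98·7^{k−1} + 9·3^{k−1} = 2·7^{k+1} + 3^{k+1}.
So the formula holds for k+1, and by strong induction g[n] = 2·7^n + 3^n for all n ≥ 1.

g[n] = 2·7^n + 3^n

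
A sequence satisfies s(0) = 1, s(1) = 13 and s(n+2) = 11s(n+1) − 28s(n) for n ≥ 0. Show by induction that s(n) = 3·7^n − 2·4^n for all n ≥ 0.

Base cases: s(0) = 1 and 3·7^0 − 2·4^0 = 1; s(1) = 13 and 3·7^1 − 2·4^1 = 13.
Assume s(j) = 3·7^j − 2·4^j for all 0 ≤ j ≤ r, where r ≥ 1.
Then s(r+1) = 11s(r) − 28s(r−1) = 11·(3·7^r − 2·4^r) − 28·(3·7^{r−1} − 2·4^{r−1}) = 3·(11·7 − 28)7^{r−1} − 2·(11·4 − 28)4^{r−1} = 147·7^{r−1} − 32·4^{r−1} = 3·7^{r+1} − 2·4^{r+1}.
So the formula holds for r+1, and by strong induction s(n) = 3·7^n − 2·4^n for all n ≥ 0.

s(n) = 3·7^n − 2·4^n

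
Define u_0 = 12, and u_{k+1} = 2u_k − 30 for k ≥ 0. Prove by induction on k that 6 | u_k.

Base case: u_0 = 12 = 6·2, so 6 | u_0.
Assume 6 | u_m, so u_m = 6t for some integer t.
Then u_{m+1} = 2u_m − 30 = 2·(6t) − 30 = 6(2t − 5), so 6 | u_{m+1}.
This completes the inductive step, so 6 | u_k for all k ≥ 0.

6 | u_k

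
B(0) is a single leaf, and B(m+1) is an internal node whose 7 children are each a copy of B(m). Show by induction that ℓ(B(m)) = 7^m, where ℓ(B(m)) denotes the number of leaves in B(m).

Base case: ℓ(B(0)) = 1, and 7^0 = 1.
Assume ℓ(B(k)) = 7^k.
Then ℓ(B(k+1)) = 7·ℓ(B(k)) = 7·7^k = 7^{k+1}.
This completes the inductive step, so ℓ(B(m)) = 7^m for all m ≥ 0.

ℓ(B(m)) = 7^m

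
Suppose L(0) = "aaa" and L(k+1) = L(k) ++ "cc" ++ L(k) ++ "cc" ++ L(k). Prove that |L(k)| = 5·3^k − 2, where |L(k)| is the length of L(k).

Base case: |L(0)| = 3, and 5·3^0 − 2 = 3.
Assume |L(j)| = 5·3^j − 2.
Then |L(j+1)| = 3|L(j)| + 4 = 3(5·3^j − 2) + 4 = 5·3^{j+1} − 6 + 4 = 5·3^{j+1} − 2.
Hence |L(k)| = 5·3^k − 2 for every k ≥ 0, by induction.

|L(k)| = 5·3^k − 2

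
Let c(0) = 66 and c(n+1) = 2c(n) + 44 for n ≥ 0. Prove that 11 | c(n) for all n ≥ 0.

Base case: c(0) = 66 = 11·6, so 11 | c(0).
Assume 11 | c(j), so c(j) = 11t for some integer t.
Then c(j+1) = 2c(j) + 44 = 2·(11t) + 44 = 11(2t + 4), so 11 | c(j+1).
This completes the inductive step, so 11 | c(n) for all n ≥ 0.

11 | c(n)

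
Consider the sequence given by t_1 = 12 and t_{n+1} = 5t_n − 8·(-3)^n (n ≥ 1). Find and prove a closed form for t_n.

Claim: t_n = 3·5^n + (-3)^n.

Base case: t_1 = 12, and 3·5^1 + (-3)^1 = 15 − 3 = 12.
Assume t_j = 3·5^j + (-3)^j for some j ≥ 1.
Then t_{j+1} = 5t_j − 8·(-3)^j = 5·(3·5^j + (-3)^j) − 8·(-3)^j = 3·5^{j+1} + 5·(-3)^j − 8·(-3)^j = 3·5^{j+1} − 3·(-3)^j = 3·5^{j+1} + (-3)^{j+1}.
This completes the inductive step, so t_n = 3·5^n + (-3)^n for all n ≥ 1.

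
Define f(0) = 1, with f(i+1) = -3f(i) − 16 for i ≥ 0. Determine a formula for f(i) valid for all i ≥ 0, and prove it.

Claim: f(i) = 5·(-3)^i − 4.

Base case: f(0) = 1, and 5·(-3)^0 − 4 = 5 − 4 = 1.
Assume f(r) = 5·(-3)^r − 4 for some r ≥ 0.
Then f(r+1) = -3f(r) − 16 = -3·(5·(-3)^r − 4) − 16 = -15·(-3)^r + 12 − 16 = 5·(-3)^{r+1} − 4.
So the formula holds for r+1, and by induction f(i) = 5·(-3)^i − 4 for all i ≥ 0.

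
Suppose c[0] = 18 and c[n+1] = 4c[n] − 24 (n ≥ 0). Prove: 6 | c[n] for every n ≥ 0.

Base case: c[0] = 18 = 6·3, so 6 | c[0].
Assume 6 | c[r], so c[r] = 6t for some integer t.
Then c[r+1] = 4c[r] − 24 = 4·(6t) − 24 = 6(4t − 4), so 6 | c[r+1].
Hence 6 | c[n] for every n ≥ 0, by induction.

6 | c[n]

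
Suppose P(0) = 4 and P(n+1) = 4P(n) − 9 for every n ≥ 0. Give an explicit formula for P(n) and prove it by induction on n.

Claim: P(n) = 4^n + 3.

Base case: P(0) = 4, and 4^0 + 3 = 1 + 3 = 4.
Assume P(r) = 4^r + 3 for some r ≥ 0.
Then P(r+1) = 4P(r) − 9 = 4·(4^r + 3) − 9 = 4^{r+1} + 12 − 9 = 4^{r+1} + 3.
This completes the inductive step, so P(n) = 4^n + 3 for all n ≥ 0.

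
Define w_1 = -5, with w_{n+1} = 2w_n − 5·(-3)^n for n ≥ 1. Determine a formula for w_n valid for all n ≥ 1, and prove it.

Claim: w_n = -2^n + (-3)^n.

Base case: w_1 = -5, and -2^1 + (-3)^1 = -2 − 3 = -5.
Assume w_k = -2^k + (-3)^k for some k ≥ 1.
Then w_{k+1} = 2w_k − 5·(-3)^k = 2·(-2^k + (-3)^k) − 5·(-3)^k = -2^{k+1} + 2·(-3)^k − 5·(-3)^k = -2^{k+1} − 3·(-3)^k = -2^{k+1} + (-3)^{k+1}.
Hence w_n = -2^n + (-3)^n for every n ≥ 1, by induction.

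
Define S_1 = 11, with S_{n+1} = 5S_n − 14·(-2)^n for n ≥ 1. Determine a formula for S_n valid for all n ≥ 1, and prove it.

Claim: S_n = 3·5^n + 2·(-2)^n.

Base case: S_1 = 11, and 3·5^1 + 2·(-2)^1 = 15 − 4 = 11.
Assume S_m = 3·5^m + 2·(-2)^m for some m ≥ 1.
Then S_{m+1} = 5S_m − 14·(-2)^m = 5·(3·5^m + 2·(-2)^m) − 14·(-2)^m = 3·5^{m+1} + 10·(-2)^m − 14·(-2)^m = 3·5^{m+1} − 4·(-2)^m = 3·5^{m+1} + 2·(-2)^{m+1}.
This completes the inductive step, so S_n = 3·5^n + 2·(-2)^n for all n ≥ 1.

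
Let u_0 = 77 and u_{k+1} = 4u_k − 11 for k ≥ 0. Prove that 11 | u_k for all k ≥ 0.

Base case: u_0 = 77 = 11·7, so 11 | u_0.
Assume 11 | u_m, so u_m = 11t for some integer t.
Then u_{m+1} = 4u_m − 11 = 4·(11t) − 11 = 11(4t − 1), so 11 | u_{m+1}.
By induction, 11 | u_k for all k ≥ 0.

11 | u_k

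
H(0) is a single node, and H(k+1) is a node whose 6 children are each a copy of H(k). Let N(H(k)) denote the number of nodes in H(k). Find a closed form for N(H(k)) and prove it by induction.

Claim: N(H(k)) = (6^{k+1} − 1)/5.

Base case: N(H(0)) = 1, and (6^{0+1} − 1)/5 = 1.
Assume N(H(m)) = (6^{m+1} − 1)/5.
Then N(H(m+1)) = 1 + 6N(H(m)) = 1 + 6·(6^{m+1} − 1)/5 = 1 + (6^{m+2} − 6)/5 = (5 + 6^{m+2} − 6)/5 = (6^{m+2} − 1)/5.
By induction, N(H(k)) = (6^{k+1} − 1)/5 for all k ≥ 0.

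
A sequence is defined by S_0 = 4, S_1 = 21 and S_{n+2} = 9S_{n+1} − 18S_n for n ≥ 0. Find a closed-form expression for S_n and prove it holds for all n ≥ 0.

Claim: S_n = 3·6^n + 3^n.

Base cases: S_0 = 4 and 3·6^0 + 3^0 = 4; S_1 = 21 and 3·6^1 + 3^1 = 21.
Assume S_j = 3·6^j + 3^j for all 0 ≤ j ≤ k, where k ≥ 1.
Then S_{k+1} = 9S_k − 18S_{k−1} = 9·(3·6^k + 3^k) − 18·(3·6^{k−1} + 3^{k−1}) = 3·(9·6 − 18)6^{k−1} + (9·3 − 18)3^{k−1} = 108·6^{k−1} + 9·3^{k−1} = 3·6^{k+1} + 3^{k+1}.
This completes the inductive step, so S_n = 3·6^n + 3^n for all n ≥ 0.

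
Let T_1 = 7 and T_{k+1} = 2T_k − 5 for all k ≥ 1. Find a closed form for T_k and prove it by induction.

Claim: T_k = 2^k + 5.

Base case: T_1 = 7, and 2^1 + 5 = 2 + 5 = 7.
Assume T_j = 2^j + 5 for some j ≥ 1.
Then T_{j+1} = 2T_j − 5 = 2·(2^j + 5) − 5 = 2^{j+1} + 10 − 5 = 2^{j+1} + 5.
This completes the inductive step, so T_k = 2^k + 5 for all k ≥ 1.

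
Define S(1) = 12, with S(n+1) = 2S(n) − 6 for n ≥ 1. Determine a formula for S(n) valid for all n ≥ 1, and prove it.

Claim: S(n) = 3·2^n + 6.

Base case: S(1) = 12, and 3·2^1 + 6 = 6 + 6 = 12.
Assume S(r) = 3·2^r + 6 for some r ≥ 1.
Then S(r+1) = 2S(r) − 6 = 2·(3·2^r + 6) − 6 = 6·2^r + 12 − 6 = 3·2^{r+1} + 6.
By induction, S(n) = 3·2^n + 6 for all n ≥ 1.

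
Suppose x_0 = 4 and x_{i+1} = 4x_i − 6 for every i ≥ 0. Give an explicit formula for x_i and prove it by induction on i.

Claim: x_i = 2·4^i + 2.

Base case: x_0 = 4, and 2·4^0 + 2 = 2 + 2 = 4.
Assume x_k = 2·4^k + 2 for some k ≥ 0.
Then x_{k+1} = 4x_k − 6 = 4·(2·4^k + 2) − 6 = 8·4^k + 8 − 6 = 2·4^{k+1} + 2.
By induction, x_i = 2·4^i + 2 for all i ≥ 0.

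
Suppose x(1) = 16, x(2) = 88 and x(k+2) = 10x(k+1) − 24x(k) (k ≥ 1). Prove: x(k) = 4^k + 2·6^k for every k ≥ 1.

Base cases: x(1) = 16 and 4^1 + 2·6^1 = 16; x(2) = 88 and 4^2 + 2·6^2 = 88.
Assume x(i) = 4^i + 2·6^i for all 1 ≤ i ≤ j, where j ≥ 2.
Then x(j+1) = 10x(j) − 24x(j−1) = 10·(4^j + 2·6^j) − 24·(4^{j−1} + 2·6^{j−1}) = (10·4 − 24)4^{j−1} + 2·(10·6 − 24)6^{j−1} = 16·4^{j−1} + 72·6^{j−1} = 4^{j+1} + 2·6^{j+1}.
Hence x(k) = 4^k + 2·6^k for every k ≥ 1, by strong induction.

x(k) = 4^k + 2·6^k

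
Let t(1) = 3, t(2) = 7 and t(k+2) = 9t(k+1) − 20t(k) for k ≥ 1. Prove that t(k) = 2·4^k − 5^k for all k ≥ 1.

Base cases: t(1) = 3 and 2·4^1 − 5^1 = 3; t(2) = 7 and 2·4^2 − 5^2 = 7.
Assume t(j) = 2·4^j − 5^j for all 1 ≤ j ≤ m, where m ≥ 2.
Then t(m+1) = 9t(m) − 20t(m−1) = 9·(2·4^m − 5^m) − 20·(2·4^{m−1} − 5^{m−1}) = 2·(9·4 − 20)4^{m−1} − (9·5 − 20)5^{m−1} = 32·4^{m−1} − 25·5^{m−1} = 2·4^{m+1} − 5^{m+1}.
This completes the inductive step, so t(k) = 2·4^k − 5^k for all k ≥ 1.

t(k) = 2·4^k − 5^k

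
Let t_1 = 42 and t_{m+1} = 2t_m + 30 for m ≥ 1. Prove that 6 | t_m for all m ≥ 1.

Base case: t_1 = 42 = 6·7, so 6 | t_1.
Assume 6 | t_r, so t_r = 6s for some integer s.
Then t_{r+1} = 2t_r + 30 = 2·(6s) + 30 = 6(2s + 5), so 6 | t_{r+1}.
This completes the inductive step, so 6 | t_m for all m ≥ 1.

6 | t_m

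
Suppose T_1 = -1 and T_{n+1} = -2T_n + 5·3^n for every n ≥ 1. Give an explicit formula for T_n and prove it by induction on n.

Claim: T_n = 2·(-2)^n + 3^n.

Base case: T_1 = -1, and 2·(-2)^1 + 3^1 = -4 + 3 = -1.
Assume T_m = 2·(-2)^m + 3^m for some m ≥ 1.
Then T_{m+1} = -2T_m + 5·3^m = -2·(2·(-2)^m + 3^m) + 5·3^m = 2·(-2)^{m+1} − 2·3^m + 5·3^m = 2·(-2)^{m+1} + 3·3^m = 2·(-2)^{m+1} + 3^{m+1}.
So the formula holds for m+1, and by induction T_n = 2·(-2)^n + 3^n for all n ≥ 1.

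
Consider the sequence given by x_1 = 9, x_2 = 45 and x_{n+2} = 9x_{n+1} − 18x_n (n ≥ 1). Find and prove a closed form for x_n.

Claim: x_n = 6^n + 3^n.

Base cases: x_1 = 9 and 6^1 + 3^1 = 9; x_2 = 45 and 6^2 + 3^2 = 45.
Assume x_j = 6^j + 3^j for all 1 ≤ j ≤ k, where k ≥ 2.
Then x_{k+1} = 9x_k − 18x_{k−1} = 9·(6^k + 3^k) − 18·(6^{k−1} + 3^{k−1}) = (9·6 − 18)6^{k−1} + (9·3 − 18)3^{k−1} = 36·6^{k−1} + 9·3^{k−1} = 6^{k+1} + 3^{k+1}.
This completes the inductive step, so x_n = 6^n + 3^n for all n ≥ 1.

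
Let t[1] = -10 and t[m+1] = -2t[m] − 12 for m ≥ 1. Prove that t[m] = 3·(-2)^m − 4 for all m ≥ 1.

Base case: t[1] = -10, and 3·(-2)^1 − 4 = -6 − 4 = -10.
Assume t[j] = 3·(-2)^j − 4 for some j ≥ 1.
Then t[j+1] = -2t[j] − 12 = -2·(3·(-2)^j − 4) − 12 = -6·(-2)^j + 8 − 12 = 3·(-2)^{j+1} − 4.
This completes the inductive step, so t[m] = 3·(-2)^m − 4 for all m ≥ 1.

t[m] = 3·(-2)^m − 4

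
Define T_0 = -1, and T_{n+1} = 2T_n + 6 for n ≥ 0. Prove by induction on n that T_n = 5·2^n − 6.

Base case: T_0 = -1, and 5·2^0 − 6 = 5 − 6 = -1.
Assume T_j = 5·2^j − 6 for some j ≥ 0.
Then T_{j+1} = 2T_j + 6 = 2·(5·2^j − 6) + 6 = 10·2^j − 12 + 6 = 5·2^{j+1} − 6.
By induction, T_n = 5·2^n − 6 for all n ≥ 0.

T_n = 5·2^n − 6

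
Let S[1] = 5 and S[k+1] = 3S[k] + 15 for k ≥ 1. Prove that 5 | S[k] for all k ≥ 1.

Base case: S[1] = 5 = 5·1, so 5 | S[1].
Assume 5 | S[j], so S[j] = 5t for some integer t.
Then S[j+1] = 3S[j] + 15 = 3·(5t) + 15 = 5(3t + 3), so 5 | S[j+1].
This completes the inductive step, so 5 | S[k] for all k ≥ 1.

5 | S[k]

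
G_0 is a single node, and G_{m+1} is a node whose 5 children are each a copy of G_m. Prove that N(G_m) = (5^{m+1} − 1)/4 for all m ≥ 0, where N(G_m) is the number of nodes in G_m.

Base case: N(G_0) = 1, and (5^{0+1} − 1)/4 = 1.
Assume N(G_r) = (5^{r+1} − 1)/4.
Then N(G_{r+1}) = 1 + 5N(G_r) = 1 + 5·(5^{r+1} − 1)/4 = 1 + (5^{r+2} − 5)/4 = (4 + 5^{r+2} − 5)/4 = (5^{r+2} − 1)/4.
By induction, N(G_m) = (5^{m+1} − 1)/4 for all m ≥ 0.

N(G_m) = (5^{m+1} − 1)/4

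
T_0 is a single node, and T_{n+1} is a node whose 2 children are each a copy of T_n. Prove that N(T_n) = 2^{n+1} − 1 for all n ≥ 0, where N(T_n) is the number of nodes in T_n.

Base case: N(T_0) = 1, and 2^{0+1} − 1 = 1.
Assume N(T_m) = 2^{m+1} − 1.
Then N(T_{m+1}) = 1 + 2N(T_m) = 1 + 2(2^{m+1} − 1) = 2^{m+2} − 2 + 1 = 2^{m+2} − 1.
By induction, N(T_n) = 2^{n+1} − 1 for all n ≥ 0.

N(T_n) = 2^{n+1} − 1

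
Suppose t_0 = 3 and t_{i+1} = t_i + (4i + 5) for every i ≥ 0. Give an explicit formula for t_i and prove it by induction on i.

Claim: t_i = 2i^2 + 3i + 3.

Base case: t_0 = 3, and 2·0^2 + 3·0 + 3 = 3.
Assume t_j = 2j^2 + 3j + 3.
Then t_{j+1} = t_j + (4j + 5) = (2j^2 + 3j + 3) + (4j + 5) = 2j^2 + 7j + 8,
and 2·(j+1)^2 + 3·(j+1) + 3 = 2j^2 + 7j + 8.
Hence t_i = 2i^2 + 3i + 3 for every i ≥ 0, by induction.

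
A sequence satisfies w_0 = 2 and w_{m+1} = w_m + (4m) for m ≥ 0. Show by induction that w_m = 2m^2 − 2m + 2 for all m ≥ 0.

Base case: w_0 = 2, and 2·0^2 − 2·0 + 2 = 2.
Assume w_k = 2k^2 − 2k + 2.
Then w_{k+1} = w_k + (4k) = (2k^2 − 2k + 2) + (4k) = 2k^2 + 2k + 2,
and 2·(k+1)^2 − 2·(k+1) + 2 = 2k^2 + 2k + 2.
This completes the inductive step, so w_m = 2m^2 − 2m + 2 for all m ≥ 0.

w_m = 2m^2 − 2m + 2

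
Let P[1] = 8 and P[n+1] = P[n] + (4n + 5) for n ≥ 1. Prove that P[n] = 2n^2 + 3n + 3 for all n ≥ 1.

Base case: P[1] = 8, and 2·1^2 + 3·1 + 3 = 8.
Assume P[j] = 2j^2 + 3j + 3.
Then P[j+1] = P[j] + (4j + 5) = (2j^2 + 3j + 3) + (4j + 5) = 2j^2 + 7j + 8,
and 2·(j+1)^2 + 3·(j+1) + 3 = 2j^2 + 7j + 8.
This completes the inductive step, so P[n] = 2n^2 + 3n + 3 for all n ≥ 1.

P[n] = 2n^2 + 3n + 3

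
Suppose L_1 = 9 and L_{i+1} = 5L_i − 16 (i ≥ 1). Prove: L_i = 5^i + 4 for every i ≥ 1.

Base case: L_1 = 9, and 5^1 + 4 = 5 + 4 = 9.
Assume L_k = 5^k + 4 for some k ≥ 1.
Then L_{k+1} = 5L_k − 16 = 5·(5^k + 4) − 16 = 5^{k+1} + 20 − 16 = 5^{k+1} + 4.
This completes the inductive step, so L_i = 5^i + 4 for all i ≥ 1.

L_i = 5^i + 4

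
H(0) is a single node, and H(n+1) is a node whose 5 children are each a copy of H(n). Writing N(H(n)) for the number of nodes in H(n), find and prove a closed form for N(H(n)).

Claim: N(H(n)) = (5^{n+1} − 1)/4.

Base case: N(H(0)) = 1, and (5^{0+1} − 1)/4 = 1.
Assume N(H(k)) = (5^{k+1} − 1)/4.
Then N(H(k+1)) = 1 + 5N(H(k)) = 1 + 5·(5^{k+1} − 1)/4 = 1 + (5^{k+2} − 5)/4 = (4 + 5^{k+2} − 5)/4 = (5^{k+2} − 1)/4.
Hence N(H(n)) = (5^{n+1} − 1)/4 for every n ≥ 0, by induction.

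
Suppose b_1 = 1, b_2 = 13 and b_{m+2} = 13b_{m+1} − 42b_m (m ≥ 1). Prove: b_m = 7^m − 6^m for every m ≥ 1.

Base cases: b_1 = 1 and 7^1 − 6^1 = 1; b_2 = 13 and 7^2 − 6^2 = 13.
Assume b_j = 7^j − 6^j for all 1 ≤ j ≤ k, where k ≥ 2.
Then b_{k+1} = 13b_k − 42b_{k−1} = 13·(7^k − 6^k) − 42·(7^{k−1} − 6^{k−1}) = (13·7 − 42)7^{k−1} − (13·6 − 42)6^{k−1} = 49·7^{k−1} − 36·6^{k−1} = 7^{k+1} − 6^{k+1}.
This completes the inductive step, so b_m = 7^m − 6^m for all m ≥ 1.

b_m = 7^m − 6^m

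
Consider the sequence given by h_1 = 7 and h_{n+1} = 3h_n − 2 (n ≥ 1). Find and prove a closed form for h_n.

Claim: h_n = 2·3^n + 1.

Base case: h_1 = 7, and 2·3^1 + 1 = 6 + 1 = 7.
Assume h_j = 2·3^j + 1 for some j ≥ 1.
Then h_{j+1} = 3h_j − 2 = 3·(2·3^j + 1) − 2 = 6·3^j + 3 − 2 = 2·3^{j+1} + 1.
So the formula holds for j+1, and by induction h_n = 2·3^n + 1 for all n ≥ 1.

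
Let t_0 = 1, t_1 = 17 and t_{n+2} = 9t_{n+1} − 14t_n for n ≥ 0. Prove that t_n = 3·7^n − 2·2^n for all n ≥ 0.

Base cases: t_0 = 1 and 3·7^0 − 2·2^0 = 1; t_1 = 17 and 3·7^1 − 2·2^1 = 17.
Assume t_j = 3·7^j − 2·2^j for all 0 ≤ j ≤ k, where k ≥ 1.
Then t_{k+1} = 9t_k − 14t_{k−1} = 9·(3·7^k − 2·2^k) − 14·(3·7^{k−1} − 2·2^{k−1}) = 3·(9·7 − 14)7^{k−1} − 2·(9·2 − 14)2^{k−1} = 147·7^{k−1} − 8·2^{k−1} = 3·7^{k+1} − 2·2^{k+1}.
This completes the inductive step, so t_n = 3·7^n − 2·2^n for all n ≥ 0.

t_n = 3·7^n − 2·2^n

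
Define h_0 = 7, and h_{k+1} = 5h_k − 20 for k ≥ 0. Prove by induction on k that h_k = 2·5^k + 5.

Base case: h_0 = 7, and 2·5^0 + 5 = 2 + 5 = 7.
Assume h_m = 2·5^m + 5 for some m ≥ 0.
Then h_{m+1} = 5h_m − 20 = 5·(2·5^m + 5) − 20 = 10·5^m + 25 − 20 = 2·5^{m+1} + 5.
This completes the inductive step, so h_k = 2·5^k + 5 for all k ≥ 0.

h_k = 2·5^k + 5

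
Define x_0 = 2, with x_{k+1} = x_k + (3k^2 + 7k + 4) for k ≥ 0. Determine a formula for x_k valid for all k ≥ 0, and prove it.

Claim: x_k = k^3 + 2k^2 + k + 2.

Base case: x_0 = 2, and 0^3 + 2·0^2 + 0 + 2 = 2.
Assume x_m = m^3 + 2m^2 + m + 2.
Then x_{m+1} = x_m + (3m^2 + 7m + 4) = (m^3 + 2m^2 + m + 2) + (3m^2 + 7m + 4) = m^3 + 5m^2 + 8m + 6,
and (m+1)^3 + 2·(m+1)^2 + (m+1) + 2 = m^3 + 5m^2 + 8m + 6.
This completes the inductive step, so x_k = k^3 + 2k^2 + k + 2 for all k ≥ 0.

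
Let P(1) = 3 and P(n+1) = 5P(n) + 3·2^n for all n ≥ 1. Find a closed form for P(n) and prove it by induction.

Claim: P(n) = 5^n − 2^n.

Base case: P(1) = 3, and 5^1 − 2^1 = 5 − 2 = 3.
Assume P(m) = 5^m − 2^m for some m ≥ 1.
Then P(m+1) = 5P(m) + 3·2^m = 5·(5^m − 2^m) + 3·2^m = 5^{m+1} − 5·2^m + 3·2^m = 5^{m+1} − 2·2^m = 5^{m+1} − 2^{m+1}.
So the formula holds for m+1, and by induction P(n) = 5^n − 2^n for all n ≥ 1.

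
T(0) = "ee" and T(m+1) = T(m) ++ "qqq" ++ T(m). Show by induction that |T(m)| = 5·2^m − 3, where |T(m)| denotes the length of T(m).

Base case: |T(0)| = 2, and 5·2^0 − 3 = 2.
Assume |T(k)| = 5·2^k − 3.
Then |T(k+1)| = |T(k)| + 3 + |T(k)| = 2|T(k)| + 3 = 2(5·2^k − 3) + 3 = 5·2^{k+1} − 6 + 3 = 5·2^{k+1} − 3.
This completes the inductive step, so |T(m)| = 5·2^m − 3 for all m ≥ 0.

|T(m)| = 5·2^m − 3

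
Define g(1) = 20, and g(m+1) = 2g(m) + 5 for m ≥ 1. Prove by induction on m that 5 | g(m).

Base case: g(1) = 20 = 5·4, so 5 | g(1).
Assume 5 | g(k), so g(k) = 5t for some integer t.
Then g(k+1) = 2g(k) + 5 = 2·(5t) + 5 = 5(2t + 1), so 5 | g(k+1).
By induction, 5 | g(m) for all m ≥ 1.

5 | g(m)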